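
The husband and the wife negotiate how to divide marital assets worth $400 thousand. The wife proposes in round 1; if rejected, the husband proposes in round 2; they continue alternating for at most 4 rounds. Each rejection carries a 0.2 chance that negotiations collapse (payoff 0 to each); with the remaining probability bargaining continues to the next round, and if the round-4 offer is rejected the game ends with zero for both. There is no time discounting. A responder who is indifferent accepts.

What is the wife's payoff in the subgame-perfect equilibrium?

131.2

Round 4 (the husband proposes): the wife will accept anything ≥ 0, so the husband offers 0 and keeps 400.
Round 3 (the wife proposes): rejecting gives the husband an expected 0.8 × 400 = 320, so the wife offers 320, keeping 80.
Round 2 (the husband proposes): rejecting gives the wife an expected 0.8 × 80 = 64; the husband offers that and keeps 336.
Round 1 (the wife proposes): rejecting gives the husband an expected 0.8 × 336 = 268.8; the wife offers that and keeps 131.2.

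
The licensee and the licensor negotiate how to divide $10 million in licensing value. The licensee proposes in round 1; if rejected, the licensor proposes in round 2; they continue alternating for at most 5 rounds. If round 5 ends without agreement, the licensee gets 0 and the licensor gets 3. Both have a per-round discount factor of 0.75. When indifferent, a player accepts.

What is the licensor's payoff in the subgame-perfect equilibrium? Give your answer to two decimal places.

Round 5 (the licensee proposes): the licensor gets 3 if talks fail, so the licensee offers 3 and keeps 7.
Round 4 (the licensor proposes): the licensee can get 7 next round, worth 0.75 × 7 = 5.25 now, so the licensor offers 5.25, keeping 4.75.
Round 3 (the licensee proposes): the licensor can get 4.75 next round, worth 0.75 × 4.75 = 3.5625 now; the licensee offers that and keeps 6.4375.
Round 2 (the licensor proposes): the licensee can get 6.4375 next round, worth 0.75 × 6.4375 = 4.828125 now, so the licensor offers 4.828125, keeping 5.171875.
Round 1 (the licensee proposes): the licensor can get 5.171875 next round, worth 0.75 × 5.171875 = 3.87890625 now, so the licensee offers 3.87890625, keeping 6.12109375.

3.88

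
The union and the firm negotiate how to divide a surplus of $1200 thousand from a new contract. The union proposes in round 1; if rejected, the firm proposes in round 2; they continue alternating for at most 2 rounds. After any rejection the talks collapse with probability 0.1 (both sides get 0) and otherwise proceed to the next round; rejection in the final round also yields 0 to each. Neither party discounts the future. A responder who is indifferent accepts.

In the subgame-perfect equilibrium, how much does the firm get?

Round 2 (the firm proposes): rejection yields 0 for the union; the firm offers 0 and keeps 1200.
Round 1 (the union proposes): rejecting gives the firm an expected 0.9 × 1200 = 1080. The union offers 1080 and keeps 1200 − 1080 = 120.

1080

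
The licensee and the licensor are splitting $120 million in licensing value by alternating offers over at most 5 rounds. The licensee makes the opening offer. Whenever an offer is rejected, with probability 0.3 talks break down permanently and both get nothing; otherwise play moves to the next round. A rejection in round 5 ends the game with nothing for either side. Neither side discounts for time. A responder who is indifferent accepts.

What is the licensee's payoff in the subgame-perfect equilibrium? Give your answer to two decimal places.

Round 5 (the licensee proposes): rejection yields 0 for the licensor; the licensee offers 0 and keeps 120.
Round 4 (the licensor proposes): rejecting gives the licensee an expected 0.7 × 120 = 84. The licensor offers 84 and keeps 120 − 84 = 36.
Round 3 (the licensee proposes): rejecting gives the licensor an expected 0.7 × 36 = 25.2; the licensee offers that and keeps 94.8.
Round 2 (the licensor proposes): rejecting gives the licensee an expected 0.7 × 94.8 = 66.36; the licensor offers that and keeps 53.64.
Round 1 (the licensee proposes): rejecting gives the licensor an expected 0.7 × 53.64 = 37.548. The licensee offers 37.548 and keeps 120 − 37.548 = 82.452.

82.45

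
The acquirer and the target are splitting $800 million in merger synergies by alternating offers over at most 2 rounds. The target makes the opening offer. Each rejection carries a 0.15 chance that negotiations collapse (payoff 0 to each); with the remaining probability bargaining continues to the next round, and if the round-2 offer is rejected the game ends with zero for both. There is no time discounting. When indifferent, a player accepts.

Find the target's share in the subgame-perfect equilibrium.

By backward induction:
Round 2 (the acquirer proposes): rejection yields 0 for the target; the acquirer offers 0 and keeps 800.
Round 1 (the target proposes): rejecting gives the acquirer an expected 0.85 × 800 = 680. The target offers 680 and keeps 800 − 680 = 120.

120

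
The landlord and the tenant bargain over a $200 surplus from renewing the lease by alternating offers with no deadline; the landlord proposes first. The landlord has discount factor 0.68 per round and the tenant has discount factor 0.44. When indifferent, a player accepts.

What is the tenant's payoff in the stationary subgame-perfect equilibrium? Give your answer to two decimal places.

40.18

In a stationary SPE each proposer offers the other exactly their discounted continuation value.
If the landlord keeps x when proposing and the tenant keeps y when proposing, then x = 200 − 0.44y and y = 200 − 0.68x.
Solving: x = 200(1 − 0.44) / (1 − 0.68·0.44) = 112 / 0.7008 ≈ 159.8174.
The tenant gets 200 − 159.8174 ≈ 40.1826.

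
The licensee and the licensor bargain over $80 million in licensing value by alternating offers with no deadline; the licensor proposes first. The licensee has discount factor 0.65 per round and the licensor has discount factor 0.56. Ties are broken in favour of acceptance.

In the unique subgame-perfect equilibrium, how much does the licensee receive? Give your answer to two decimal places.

In a stationary SPE each proposer offers the other exactly their discounted continuation value.
If the licensor keeps x when proposing and the licensee keeps y when proposing, then x = 80 − 0.65y and y = 80 − 0.56x.
Solving: x = 80(1 − 0.65) / (1 − 0.56·0.65) = 28 / 0.636 ≈ 44.0252.
The licensee gets 80 − 44.0252 ≈ 35.9748.

35.97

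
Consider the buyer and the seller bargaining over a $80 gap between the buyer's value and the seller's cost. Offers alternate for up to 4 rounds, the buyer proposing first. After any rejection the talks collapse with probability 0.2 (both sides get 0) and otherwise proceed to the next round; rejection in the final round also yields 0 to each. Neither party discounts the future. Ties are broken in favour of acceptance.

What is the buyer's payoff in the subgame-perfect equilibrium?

By backward induction:
Round 4 (the seller proposes): rejection yields 0 for the buyer; the seller offers 0 and keeps 80.
Round 3 (the buyer proposes): rejecting gives the seller an expected 0.8 × 80 = 64. The buyer offers 64 and keeps 80 − 64 = 16.
Round 2 (the seller proposes): rejecting gives the buyer an expected 0.8 × 16 = 12.8, so the seller offers 12.8, keeping 67.2.
Round 1 (the buyer proposes): rejecting gives the seller an expected 0.8 × 67.2 = 53.76; the buyer offers that and keeps 26.24.

26.24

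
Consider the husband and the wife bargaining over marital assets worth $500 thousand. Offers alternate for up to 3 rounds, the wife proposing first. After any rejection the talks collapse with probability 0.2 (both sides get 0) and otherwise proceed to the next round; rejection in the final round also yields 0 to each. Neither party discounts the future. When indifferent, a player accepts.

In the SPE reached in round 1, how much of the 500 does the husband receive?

By backward induction:
Round 3 (the wife proposes): rejection yields 0 for the husband; the wife offers 0 and keeps 500.
Round 2 (the husband proposes): rejecting gives the wife an expected 0.8 × 500 = 400, so the husband offers 400, keeping 100.
Round 1 (the wife proposes): rejecting gives the husband an expected 0.8 × 100 = 80, so the wife offers 80, keeping 420.

80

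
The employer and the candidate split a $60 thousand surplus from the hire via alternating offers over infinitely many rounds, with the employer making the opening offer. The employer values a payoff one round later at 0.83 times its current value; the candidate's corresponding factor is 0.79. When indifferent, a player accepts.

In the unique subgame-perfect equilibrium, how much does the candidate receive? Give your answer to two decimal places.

23.40

Let x be the employer's share when the employer proposes and y be the candidate's share when the candidate proposes.
The candidate accepts iff offered ≥ 0.79·y, so x = 60 − 0.79y. Symmetrically y = 60 − 0.83x.
Substituting: x = 60 − 0.79(60 − 0.83x), giving x(1 − 0.83·0.79) = 60(1 − 0.79).
So x = 60 × 0.21 / 0.3443 ≈ 36.5960, and the candidate receives 60 − x ≈ 23.4040.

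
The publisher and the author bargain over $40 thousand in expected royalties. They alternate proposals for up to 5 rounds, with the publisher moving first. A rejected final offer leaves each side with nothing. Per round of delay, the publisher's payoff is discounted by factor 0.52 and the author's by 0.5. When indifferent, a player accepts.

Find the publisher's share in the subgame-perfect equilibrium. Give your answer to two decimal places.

27.90

Round 5 (the publisher proposes): the author will accept anything ≥ 0, so the publisher offers 0 and keeps 40.
Round 4 (the author proposes): the publisher can get 40 next round, worth 0.52 × 40 = 20.8 now, so the author offers 20.8, keeping 19.2.
Round 3 (the publisher proposes): the author can get 19.2 next round, worth 0.5 × 19.2 = 9.6 now, so the publisher offers 9.6, keeping 30.4.
Round 2 (the author proposes): the publisher can get 30.4 next round, worth 0.52 × 30.4 = 15.808 now. The author offers 15.808 and keeps 40 − 15.808 = 24.192.
Round 1 (the publisher proposes): the author can get 24.192 next round, worth 0.5 × 24.192 = 12.096 now, so the publisher offers 12.096, keeping 27.904.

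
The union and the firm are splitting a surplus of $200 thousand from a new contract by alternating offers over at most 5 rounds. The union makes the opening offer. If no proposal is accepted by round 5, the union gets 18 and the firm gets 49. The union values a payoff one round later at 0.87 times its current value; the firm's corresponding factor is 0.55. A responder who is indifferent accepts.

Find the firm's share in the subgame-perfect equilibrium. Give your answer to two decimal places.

32.36

Round 5 (the union proposes): the firm gets 49 if talks fail, so the union offers 49 and keeps 151.
Round 4 (the firm proposes): the union can get 151 next round, worth 0.87 × 151 = 131.37 now, so the firm offers 131.37, keeping 68.63.
Round 3 (the union proposes): the firm can get 68.63 next round, worth 0.55 × 68.63 = 37.7465 now. The union offers 37.7465 and keeps 200 − 37.7465 = 162.2535.
Round 2 (the firm proposes): the union can get 162.2535 next round, worth 0.87 × 162.2535 = 141.160545 now; the firm offers that and keeps 58.839455.
Round 1 (the union proposes): the firm can get 58.839455 next round, worth 0.55 × 58.839455 = 32.36170025 now; the union offers that and keeps 167.63829975.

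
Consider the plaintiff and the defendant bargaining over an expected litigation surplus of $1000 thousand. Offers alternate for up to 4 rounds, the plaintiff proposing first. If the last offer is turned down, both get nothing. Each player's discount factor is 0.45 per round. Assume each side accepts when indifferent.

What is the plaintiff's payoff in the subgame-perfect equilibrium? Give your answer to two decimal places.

661.38

By backward induction:
Round 4 (the defendant proposes): rejection yields 0 for the plaintiff; the defendant offers 0 and keeps 1000.
Round 3 (the plaintiff proposes): the defendant can get 1000 next round, worth 0.45 × 1000 = 450 now. The plaintiff offers 450 and keeps 1000 − 450 = 550.
Round 2 (the defendant proposes): the plaintiff can get 550 next round, worth 0.45 × 550 = 247.5 now, so the defendant offers 247.5, keeping 752.5.
Round 1 (the plaintiff proposes): the defendant can get 752.5 next round, worth 0.45 × 752.5 = 338.625 now. The plaintiff offers 338.625 and keeps 1000 − 338.625 = 661.375.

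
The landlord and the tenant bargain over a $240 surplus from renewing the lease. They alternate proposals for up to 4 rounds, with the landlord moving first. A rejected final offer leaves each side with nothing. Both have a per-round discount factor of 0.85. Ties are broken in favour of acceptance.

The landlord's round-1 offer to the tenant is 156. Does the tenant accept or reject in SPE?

Reject

Work out the tenant's continuation value if the offer is rejected.
Round 4 (the tenant proposes): the landlord will accept anything ≥ 0, so the tenant offers 0 and keeps 240.
Round 3 (the landlord proposes): the tenant can get 240 next round, worth 0.85 × 240 = 204 now; the landlord offers that and keeps 36.
Round 2 (the tenant proposes): the landlord can get 36 next round, worth 0.85 × 36 = 30.6 now; the tenant offers that and keeps 209.4.
So by rejecting in round 1, the tenant gets 209.4 next round, worth 0.85 × 209.4 = 177.99 now.
Offer 156 < 177.99, so the tenant rejects.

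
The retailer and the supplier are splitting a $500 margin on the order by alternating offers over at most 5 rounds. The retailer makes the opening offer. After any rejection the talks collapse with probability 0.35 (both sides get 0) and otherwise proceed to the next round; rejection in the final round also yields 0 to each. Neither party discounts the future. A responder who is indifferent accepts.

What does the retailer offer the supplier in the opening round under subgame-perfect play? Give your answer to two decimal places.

161.81

Round 5 (the retailer proposes): the supplier will accept anything ≥ 0, so the retailer offers 0 and keeps 500.
Round 4 (the supplier proposes): rejecting gives the retailer an expected 0.65 × 500 = 325; the supplier offers that and keeps 175.
Round 3 (the retailer proposes): rejecting gives the supplier an expected 0.65 × 175 = 113.75; the retailer offers that and keeps 386.25.
Round 2 (the supplier proposes): rejecting gives the retailer an expected 0.65 × 386.25 = 251.0625, so the supplier offers 251.0625, keeping 248.9375.
Round 1 (the retailer proposes): rejecting gives the supplier an expected 0.65 × 248.9375 = 161.809375; the retailer offers that and keeps 338.190625.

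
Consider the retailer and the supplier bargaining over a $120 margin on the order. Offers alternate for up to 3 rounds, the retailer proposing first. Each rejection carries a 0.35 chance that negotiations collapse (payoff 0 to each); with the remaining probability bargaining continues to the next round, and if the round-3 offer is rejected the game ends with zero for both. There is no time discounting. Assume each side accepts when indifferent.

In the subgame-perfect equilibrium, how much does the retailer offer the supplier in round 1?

Round 3 (the retailer proposes): the supplier will accept anything ≥ 0, so the retailer offers 0 and keeps 120.
Round 2 (the supplier proposes): rejecting gives the retailer an expected 0.65 × 120 = 78; the supplier offers that and keeps 42.
Round 1 (the retailer proposes): rejecting gives the supplier an expected 0.65 × 42 = 27.3; the retailer offers that and keeps 92.7.

27.3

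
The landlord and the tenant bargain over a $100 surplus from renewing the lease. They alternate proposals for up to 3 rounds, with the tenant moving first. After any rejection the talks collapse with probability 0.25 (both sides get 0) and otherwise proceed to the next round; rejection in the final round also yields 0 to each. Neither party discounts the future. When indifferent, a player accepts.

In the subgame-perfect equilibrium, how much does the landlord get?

Round 3 (the tenant proposes): rejection yields 0 for the landlord; the tenant offers 0 and keeps 100.
Round 2 (the landlord proposes): rejecting gives the tenant an expected 0.75 × 100 = 75, so the landlord offers 75, keeping 25.
Round 1 (the tenant proposes): rejecting gives the landlord an expected 0.75 × 25 = 18.75; the tenant offers that and keeps 81.25.

18.75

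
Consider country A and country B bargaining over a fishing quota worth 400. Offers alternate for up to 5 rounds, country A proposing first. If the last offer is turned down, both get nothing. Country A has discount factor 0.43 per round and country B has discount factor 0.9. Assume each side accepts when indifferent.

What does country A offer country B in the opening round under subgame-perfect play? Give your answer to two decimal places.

284.61

Round 5 (country A proposes): country B will accept anything ≥ 0, so country A offers 0 and keeps 400.
Round 4 (country B proposes): country A can get 400 next round, worth 0.43 × 400 = 172 now. Country B offers 172 and keeps 400 − 172 = 228.
Round 3 (country A proposes): country B can get 228 next round, worth 0.9 × 228 = 205.2 now, so country A offers 205.2, keeping 194.8.
Round 2 (country B proposes): country A can get 194.8 next round, worth 0.43 × 194.8 = 83.764 now, so country B offers 83.764, keeping 316.236.
Round 1 (country A proposes): country B can get 316.236 next round, worth 0.9 × 316.236 = 284.6124 now; country A offers that and keeps 115.3876.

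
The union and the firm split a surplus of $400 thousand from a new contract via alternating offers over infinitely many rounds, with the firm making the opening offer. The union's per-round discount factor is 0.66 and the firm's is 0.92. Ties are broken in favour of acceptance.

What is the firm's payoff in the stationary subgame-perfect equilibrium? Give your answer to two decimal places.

When the firm proposes, the union accepts any offer worth at least 0.66 times what the union would get by proposing next round; and vice versa.
This gives x = 400 − 0.66y and y = 400 − 0.92x, where x and y are each side's share when it proposes.
Hence (1 − 0.66·0.92)x = 400(1 − 0.66), i.e. 0.3928·x = 136.
x ≈ 346.2322; the union's share is 400 − x ≈ 53.7678.

346.23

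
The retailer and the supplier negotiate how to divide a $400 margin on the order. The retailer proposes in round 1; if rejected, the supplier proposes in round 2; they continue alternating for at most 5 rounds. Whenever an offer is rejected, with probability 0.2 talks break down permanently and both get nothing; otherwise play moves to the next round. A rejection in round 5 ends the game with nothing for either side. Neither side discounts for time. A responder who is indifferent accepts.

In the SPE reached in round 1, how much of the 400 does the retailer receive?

Round 5 (the retailer proposes): the supplier will accept anything ≥ 0, so the retailer offers 0 and keeps 400.
Round 4 (the supplier proposes): rejecting gives the retailer an expected 0.8 × 400 = 320; the supplier offers that and keeps 80.
Round 3 (the retailer proposes): rejecting gives the supplier an expected 0.8 × 80 = 64; the retailer offers that and keeps 336.
Round 2 (the supplier proposes): rejecting gives the retailer an expected 0.8 × 336 = 268.8; the supplier offers that and keeps 131.2.
Round 1 (the retailer proposes): rejecting gives the supplier an expected 0.8 × 131.2 = 104.96, so the retailer offers 104.96, keeping 295.04.

295.04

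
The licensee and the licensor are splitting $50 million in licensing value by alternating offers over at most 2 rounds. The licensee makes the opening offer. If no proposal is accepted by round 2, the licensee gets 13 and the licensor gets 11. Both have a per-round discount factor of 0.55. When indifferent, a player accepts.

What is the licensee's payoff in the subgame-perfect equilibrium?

29.65

Round 2 (the licensor proposes): the licensee gets 13 if talks fail, so the licensor offers 13 and keeps 37.
Round 1 (the licensee proposes): the licensor can get 37 next round, worth 0.55 × 37 = 20.35 now; the licensee offers that and keeps 29.65.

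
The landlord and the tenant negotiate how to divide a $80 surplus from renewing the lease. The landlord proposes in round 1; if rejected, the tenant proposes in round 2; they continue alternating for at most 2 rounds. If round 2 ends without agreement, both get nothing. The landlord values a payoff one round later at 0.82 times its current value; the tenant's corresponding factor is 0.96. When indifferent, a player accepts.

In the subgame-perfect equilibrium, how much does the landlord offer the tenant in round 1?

76.8

Round 2 (the tenant proposes): rejection yields 0 for the landlord; the tenant offers 0 and keeps 80.
Round 1 (the landlord proposes): the tenant can get 80 next round, worth 0.96 × 80 = 76.8 now, so the landlord offers 76.8, keeping 3.2.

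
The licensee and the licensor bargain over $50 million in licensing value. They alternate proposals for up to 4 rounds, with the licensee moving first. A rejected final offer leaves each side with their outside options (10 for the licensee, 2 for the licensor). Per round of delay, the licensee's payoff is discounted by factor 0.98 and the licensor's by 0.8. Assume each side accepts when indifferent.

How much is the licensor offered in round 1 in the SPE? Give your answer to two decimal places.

25.89

Solve by backward induction from round 4.
Round 4 (the licensor proposes): the licensee gets 10 if talks fail, so the licensor offers 10 and keeps 40.
Round 3 (the licensee proposes): the licensor can get 40 next round, worth 0.8 × 40 = 32 now, so the licensee offers 32, keeping 18.
Round 2 (the licensor proposes): the licensee can get 18 next round, worth 0.98 × 18 = 17.64 now. The licensor offers 17.64 and keeps 50 − 17.64 = 32.36.
Round 1 (the licensee proposes): the licensor can get 32.36 next round, worth 0.8 × 32.36 = 25.888 now. The licensee offers 25.888 and keeps 50 − 25.888 = 24.112.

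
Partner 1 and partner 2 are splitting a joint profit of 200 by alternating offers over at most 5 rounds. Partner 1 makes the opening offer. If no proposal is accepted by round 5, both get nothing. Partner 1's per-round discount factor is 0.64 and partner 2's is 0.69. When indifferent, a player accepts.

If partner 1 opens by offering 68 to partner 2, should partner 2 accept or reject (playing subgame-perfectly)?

Work out partner 2's continuation value if the offer is rejected.
Round 5 (partner 1 proposes): partner 2 will accept anything ≥ 0, so partner 1 offers 0 and keeps 200.
Round 4 (partner 2 proposes): partner 1 can get 200 next round, worth 0.64 × 200 = 128 now. Partner 2 offers 128 and keeps 200 − 128 = 72.
Round 3 (partner 1 proposes): partner 2 can get 72 next round, worth 0.69 × 72 = 49.68 now. Partner 1 offers 49.68 and keeps 200 − 49.68 = 150.32.
Round 2 (partner 2 proposes): partner 1 can get 150.32 next round, worth 0.64 × 150.32 = 96.2048 now. Partner 2 offers 96.2048 and keeps 200 − 96.2048 = 103.7952.
So by rejecting in round 1, partner 2 gets 103.7952 next round, worth 0.69 × 103.7952 = 71.618688 now.
Offer 68 < 71.618688, so partner 2 rejects.

Reject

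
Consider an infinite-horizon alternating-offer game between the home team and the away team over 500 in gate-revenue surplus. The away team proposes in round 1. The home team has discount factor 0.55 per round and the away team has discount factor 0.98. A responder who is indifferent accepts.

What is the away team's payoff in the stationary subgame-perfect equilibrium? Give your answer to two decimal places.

In a stationary SPE each proposer offers the other exactly their discounted continuation value.
If the away team keeps x when proposing and the home team keeps y when proposing, then x = 500 − 0.55y and y = 500 − 0.98x.
Solving: x = 500(1 − 0.55) / (1 − 0.98·0.55) = 225 / 0.461 ≈ 488.0694.
The home team gets 500 − 488.0694 ≈ 11.9306.

488.07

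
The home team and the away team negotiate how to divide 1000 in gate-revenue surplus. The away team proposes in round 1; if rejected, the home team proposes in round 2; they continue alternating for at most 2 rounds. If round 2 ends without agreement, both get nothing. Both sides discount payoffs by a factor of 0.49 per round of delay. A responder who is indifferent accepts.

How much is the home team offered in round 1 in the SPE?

490

Round 2 (the home team proposes): rejection yields 0 for the away team; the home team offers 0 and keeps 1000.
Round 1 (the away team proposes): the home team can get 1000 next round, worth 0.49 × 1000 = 490 now; the away team offers that and keeps 510.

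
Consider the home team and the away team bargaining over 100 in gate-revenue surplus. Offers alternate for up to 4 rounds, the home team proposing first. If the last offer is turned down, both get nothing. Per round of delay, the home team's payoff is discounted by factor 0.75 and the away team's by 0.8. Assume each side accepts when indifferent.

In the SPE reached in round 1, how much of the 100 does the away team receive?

68

Solve by backward induction from round 4.
Round 4 (the away team proposes): rejection yields 0 for the home team; the away team offers 0 and keeps 100.
Round 3 (the home team proposes): the away team can get 100 next round, worth 0.8 × 100 = 80 now, so the home team offers 80, keeping 20.
Round 2 (the away team proposes): the home team can get 20 next round, worth 0.75 × 20 = 15 now, so the away team offers 15, keeping 85.
Round 1 (the home team proposes): the away team can get 85 next round, worth 0.8 × 85 = 68 now, so the home team offers 68, keeping 32.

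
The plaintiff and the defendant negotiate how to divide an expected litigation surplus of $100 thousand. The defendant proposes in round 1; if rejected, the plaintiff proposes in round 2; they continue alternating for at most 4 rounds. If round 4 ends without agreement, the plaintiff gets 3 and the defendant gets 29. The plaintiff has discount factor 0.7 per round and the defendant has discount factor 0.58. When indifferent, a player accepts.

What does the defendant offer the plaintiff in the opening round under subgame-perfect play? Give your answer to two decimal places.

Round 4 (the plaintiff proposes): the defendant gets 29 if talks fail, so the plaintiff offers 29 and keeps 71.
Round 3 (the defendant proposes): the plaintiff can get 71 next round, worth 0.7 × 71 = 49.7 now, so the defendant offers 49.7, keeping 50.3.
Round 2 (the plaintiff proposes): the defendant can get 50.3 next round, worth 0.58 × 50.3 = 29.174 now; the plaintiff offers that and keeps 70.826.
Round 1 (the defendant proposes): the plaintiff can get 70.826 next round, worth 0.7 × 70.826 = 49.5782 now, so the defendant offers 49.5782, keeping 50.4218.

49.58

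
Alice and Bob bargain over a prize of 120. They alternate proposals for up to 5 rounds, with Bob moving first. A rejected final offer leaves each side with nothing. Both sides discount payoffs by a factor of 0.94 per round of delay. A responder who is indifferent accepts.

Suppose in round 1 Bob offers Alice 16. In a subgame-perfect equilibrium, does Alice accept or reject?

Accept

Round 5 (Bob proposes): rejection yields 0 for Alice; Bob offers 0 and keeps 120.
Round 4 (Alice proposes): Bob can get 120 next round, worth 0.94 × 120 = 112.8 now, so Alice offers 112.8, keeping 7.2.
Round 3 (Bob proposes): Alice can get 7.2 next round, worth 0.94 × 7.2 = 6.768 now. Bob offers 6.768 and keeps 120 − 6.768 = 113.232.
Round 2 (Alice proposes): Bob can get 113.232 next round, worth 0.94 × 113.232 = 106.43808 now, so Alice offers 106.43808, keeping 13.56192.
So by rejecting in round 1, Alice gets 13.56192 next round, worth 0.94 × 13.56192 = 12.7482048 now.
Offer 16 ≥ 12.7482048, so Alice accepts.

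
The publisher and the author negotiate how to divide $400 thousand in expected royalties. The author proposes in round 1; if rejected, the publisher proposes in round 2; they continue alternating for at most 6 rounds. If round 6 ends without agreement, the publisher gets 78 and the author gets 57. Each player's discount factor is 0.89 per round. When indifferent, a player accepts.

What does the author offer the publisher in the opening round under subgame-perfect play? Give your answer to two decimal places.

Round 6 (the publisher proposes): the author gets 57 if talks fail, so the publisher offers 57 and keeps 343.
Round 5 (the author proposes): the publisher can get 343 next round, worth 0.89 × 343 = 305.27 now; the author offers that and keeps 94.73.
Round 4 (the publisher proposes): the author can get 94.73 next round, worth 0.89 × 94.73 = 84.3097 now. The publisher offers 84.3097 and keeps 400 − 84.3097 = 315.6903.
Round 3 (the author proposes): the publisher can get 315.6903 next round, worth 0.89 × 315.6903 = 280.964367 now. The author offers 280.964367 and keeps 400 − 280.964367 = 119.035633.
Round 2 (the publisher proposes): the author can get 119.035633 next round, worth 0.89 × 119.035633 = 105.94171337 now. The publisher offers 105.94171337 and keeps 400 − 105.94171337 = 294.05828663.
Round 1 (the author proposes): the publisher can get 294.05828663 next round, worth 0.89 × 294.05828663 = 261.7118751007 now. The author offers 261.7118751007 and keeps 400 − 261.7118751007 = 138.2881248993.

261.71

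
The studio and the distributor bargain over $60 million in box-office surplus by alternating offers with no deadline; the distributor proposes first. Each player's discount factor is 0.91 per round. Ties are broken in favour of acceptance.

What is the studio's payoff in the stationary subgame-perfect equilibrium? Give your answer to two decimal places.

28.59

When the distributor proposes, the studio accepts any offer worth at least 0.91 times what the studio would get by proposing next round; and vice versa.
This gives x = 60 − 0.91y and y = 60 − 0.91x, where x and y are each side's share when it proposes.
Hence (1 − 0.91·0.91)x = 60(1 − 0.91), i.e. 0.1719·x = 5.4.
x ≈ 31.4136; the studio's share is 60 − x ≈ 28.5864.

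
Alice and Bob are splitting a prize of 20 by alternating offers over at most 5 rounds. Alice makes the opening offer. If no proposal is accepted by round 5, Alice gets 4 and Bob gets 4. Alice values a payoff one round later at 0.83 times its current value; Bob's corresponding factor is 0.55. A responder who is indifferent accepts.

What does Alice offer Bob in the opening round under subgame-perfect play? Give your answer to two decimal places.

3.56

Round 5 (Alice proposes): Bob gets 4 if talks fail, so Alice offers 4 and keeps 16.
Round 4 (Bob proposes): Alice can get 16 next round, worth 0.83 × 16 = 13.28 now, so Bob offers 13.28, keeping 6.72.
Round 3 (Alice proposes): Bob can get 6.72 next round, worth 0.55 × 6.72 = 3.696 now. Alice offers 3.696 and keeps 20 − 3.696 = 16.304.
Round 2 (Bob proposes): Alice can get 16.304 next round, worth 0.83 × 16.304 = 13.53232 now. Bob offers 13.53232 and keeps 20 − 13.53232 = 6.46768.
Round 1 (Alice proposes): Bob can get 6.46768 next round, worth 0.55 × 6.46768 = 3.557224 now; Alice offers that and keeps 16.442776.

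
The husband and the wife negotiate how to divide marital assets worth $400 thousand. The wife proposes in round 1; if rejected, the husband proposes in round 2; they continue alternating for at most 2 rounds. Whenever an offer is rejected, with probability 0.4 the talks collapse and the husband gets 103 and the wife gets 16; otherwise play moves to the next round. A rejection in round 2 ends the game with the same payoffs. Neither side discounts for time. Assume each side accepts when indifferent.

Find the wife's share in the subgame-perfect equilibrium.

128.4

Round 2 (the husband proposes): the wife gets 16 if talks fail, so the husband offers 16 and keeps 384.
Round 1 (the wife proposes): rejecting gives the husband an expected 0.6 × 384 + 0.4 × 103 = 271.6; the wife offers that and keeps 128.4.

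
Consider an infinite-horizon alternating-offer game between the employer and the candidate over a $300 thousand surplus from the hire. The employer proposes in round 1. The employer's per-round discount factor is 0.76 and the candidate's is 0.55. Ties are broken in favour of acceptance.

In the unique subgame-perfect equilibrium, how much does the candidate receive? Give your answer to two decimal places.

Let x be the employer's share when the employer proposes and y be the candidate's share when the candidate proposes.
The candidate accepts iff offered ≥ 0.55·y, so x = 300 − 0.55y. Symmetrically y = 300 − 0.76x.
Substituting: x = 300 − 0.55(300 − 0.76x), giving x(1 − 0.76·0.55) = 300(1 − 0.55).
So x = 300 × 0.45 / 0.582 ≈ 231.9588, and the candidate receives 300 − x ≈ 68.0412.

68.04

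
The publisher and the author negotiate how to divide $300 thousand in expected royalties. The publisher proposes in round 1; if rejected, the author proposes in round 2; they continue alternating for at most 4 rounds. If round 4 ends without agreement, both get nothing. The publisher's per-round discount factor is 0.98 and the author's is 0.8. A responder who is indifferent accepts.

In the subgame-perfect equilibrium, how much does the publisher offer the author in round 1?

Round 4 (the author proposes): the publisher will accept anything ≥ 0, so the author offers 0 and keeps 300.
Round 3 (the publisher proposes): the author can get 300 next round, worth 0.8 × 300 = 240 now. The publisher offers 240 and keeps 300 − 240 = 60.
Round 2 (the author proposes): the publisher can get 60 next round, worth 0.98 × 60 = 58.8 now, so the author offers 58.8, keeping 241.2.
Round 1 (the publisher proposes): the author can get 241.2 next round, worth 0.8 × 241.2 = 192.96 now. The publisher offers 192.96 and keeps 300 − 192.96 = 107.04.

192.96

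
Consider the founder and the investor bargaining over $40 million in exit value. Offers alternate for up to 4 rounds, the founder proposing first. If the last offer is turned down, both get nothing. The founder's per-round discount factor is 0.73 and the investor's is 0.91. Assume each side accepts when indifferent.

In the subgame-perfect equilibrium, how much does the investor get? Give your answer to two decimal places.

Round 4 (the investor proposes): the founder will accept anything ≥ 0, so the investor offers 0 and keeps 40.
Round 3 (the founder proposes): the investor can get 40 next round, worth 0.91 × 40 = 36.4 now. The founder offers 36.4 and keeps 40 − 36.4 = 3.6.
Round 2 (the investor proposes): the founder can get 3.6 next round, worth 0.73 × 3.6 = 2.628 now. The investor offers 2.628 and keeps 40 − 2.628 = 37.372.
Round 1 (the founder proposes): the investor can get 37.372 next round, worth 0.91 × 37.372 = 34.00852 now, so the founder offers 34.00852, keeping 5.99148.

34.01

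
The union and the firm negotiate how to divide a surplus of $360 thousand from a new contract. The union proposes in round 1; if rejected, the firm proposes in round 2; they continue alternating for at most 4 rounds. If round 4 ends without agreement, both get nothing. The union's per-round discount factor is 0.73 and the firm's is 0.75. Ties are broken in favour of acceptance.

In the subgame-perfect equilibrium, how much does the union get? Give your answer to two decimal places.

139.28

Round 4 (the firm proposes): the union will accept anything ≥ 0, so the firm offers 0 and keeps 360.
Round 3 (the union proposes): the firm can get 360 next round, worth 0.75 × 360 = 270 now, so the union offers 270, keeping 90.
Round 2 (the firm proposes): the union can get 90 next round, worth 0.73 × 90 = 65.7 now, so the firm offers 65.7, keeping 294.3.
Round 1 (the union proposes): the firm can get 294.3 next round, worth 0.75 × 294.3 = 220.725 now; the union offers that and keeps 139.275.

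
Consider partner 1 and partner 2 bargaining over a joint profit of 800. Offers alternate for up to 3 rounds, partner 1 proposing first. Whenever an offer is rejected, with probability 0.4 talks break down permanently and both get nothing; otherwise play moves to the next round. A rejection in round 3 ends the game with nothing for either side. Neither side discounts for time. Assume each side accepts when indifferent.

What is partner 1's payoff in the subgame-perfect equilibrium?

Round 3 (partner 1 proposes): rejection yields 0 for partner 2; partner 1 offers 0 and keeps 800.
Round 2 (partner 2 proposes): rejecting gives partner 1 an expected 0.6 × 800 = 480, so partner 2 offers 480, keeping 320.
Round 1 (partner 1 proposes): rejecting gives partner 2 an expected 0.6 × 320 = 192. Partner 1 offers 192 and keeps 800 − 192 = 608.

608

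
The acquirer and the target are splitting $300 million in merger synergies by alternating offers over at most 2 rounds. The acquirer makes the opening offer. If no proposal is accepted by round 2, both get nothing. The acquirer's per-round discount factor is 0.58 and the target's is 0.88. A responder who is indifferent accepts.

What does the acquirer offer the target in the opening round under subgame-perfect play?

264

Round 2 (the target proposes): rejection yields 0 for the acquirer; the target offers 0 and keeps 300.
Round 1 (the acquirer proposes): the target can get 300 next round, worth 0.88 × 300 = 264 now; the acquirer offers that and keeps 36.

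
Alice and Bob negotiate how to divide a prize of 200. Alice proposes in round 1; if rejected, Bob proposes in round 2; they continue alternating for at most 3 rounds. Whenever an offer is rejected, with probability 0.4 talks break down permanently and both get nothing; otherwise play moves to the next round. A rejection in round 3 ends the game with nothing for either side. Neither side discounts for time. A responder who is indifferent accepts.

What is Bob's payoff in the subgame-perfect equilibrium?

48

By backward induction:
Round 3 (Alice proposes): Bob will accept anything ≥ 0, so Alice offers 0 and keeps 200.
Round 2 (Bob proposes): rejecting gives Alice an expected 0.6 × 200 = 120. Bob offers 120 and keeps 200 − 120 = 80.
Round 1 (Alice proposes): rejecting gives Bob an expected 0.6 × 80 = 48, so Alice offers 48, keeping 152.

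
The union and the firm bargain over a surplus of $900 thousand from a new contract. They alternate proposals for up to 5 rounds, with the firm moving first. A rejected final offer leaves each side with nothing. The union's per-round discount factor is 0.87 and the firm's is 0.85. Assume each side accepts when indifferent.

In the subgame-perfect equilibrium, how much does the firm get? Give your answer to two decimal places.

Round 5 (the firm proposes): rejection yields 0 for the union; the firm offers 0 and keeps 900.
Round 4 (the union proposes): the firm can get 900 next round, worth 0.85 × 900 = 765 now. The union offers 765 and keeps 900 − 765 = 135.
Round 3 (the firm proposes): the union can get 135 next round, worth 0.87 × 135 = 117.45 now, so the firm offers 117.45, keeping 782.55.
Round 2 (the union proposes): the firm can get 782.55 next round, worth 0.85 × 782.55 = 665.1675 now, so the union offers 665.1675, keeping 234.8325.
Round 1 (the firm proposes): the union can get 234.8325 next round, worth 0.87 × 234.8325 = 204.304275 now. The firm offers 204.304275 and keeps 900 − 204.304275 = 695.695725.

695.70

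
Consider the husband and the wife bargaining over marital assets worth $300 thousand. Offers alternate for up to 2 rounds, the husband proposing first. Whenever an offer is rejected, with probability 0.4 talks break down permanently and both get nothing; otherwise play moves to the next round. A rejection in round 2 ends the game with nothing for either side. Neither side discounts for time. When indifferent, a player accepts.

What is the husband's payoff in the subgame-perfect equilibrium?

Round 2 (the wife proposes): the husband will accept anything ≥ 0, so the wife offers 0 and keeps 300.
Round 1 (the husband proposes): rejecting gives the wife an expected 0.6 × 300 = 180, so the husband offers 180, keeping 120.

120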